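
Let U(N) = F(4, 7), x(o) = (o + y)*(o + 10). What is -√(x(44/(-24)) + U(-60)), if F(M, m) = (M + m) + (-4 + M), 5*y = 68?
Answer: -√96385/30 ≈ -10.349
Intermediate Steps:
y = 68/5 (y = (⅕)*68 = 68/5 ≈ 13.600)
F(M, m) = -4 + m + 2*M
x(o) = (10 + o)*(68/5 + o) (x(o) = (o + 68/5)*(o + 10) = (68/5 + o)*(10 + o) = (10 + o)*(68/5 + o))
U(N) = 11 (U(N) = -4 + 7 + 2*4 = -4 + 7 + 8 = 11)
-√(x(44/(-24)) + U(-60)) = -√((136 + (44/(-24))² + 118*(44/(-24))/5) + 11) = -√((136 + (44*(-1/24))² + 118*(44*(-1/24))/5) + 11) = -√((136 + (-11/6)² + (118/5)*(-11/6)) + 11) = -√((136 + 121/36 - 649/15) + 11) = -√(17297/180 + 11) = -√(19277/180) = -√96385/30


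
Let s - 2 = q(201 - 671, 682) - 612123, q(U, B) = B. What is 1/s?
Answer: -1/611439 ≈ -1.6355e-6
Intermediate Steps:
s = -611439 (s = 2 + (682 - 612123) = 2 - 611441 = -611439)
1/s = 1/(-611439) = -1/611439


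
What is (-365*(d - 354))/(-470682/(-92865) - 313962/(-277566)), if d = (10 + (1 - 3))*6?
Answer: 159941113690950/8877855619 ≈ 18016.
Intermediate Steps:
d = 48 (d = (10 - 2)*6 = 8*6 = 48)
(-365*(d - 354))/(-470682/(-92865) - 313962/(-277566)) = (-365*(48 - 354))/(-470682/(-92865) - 313962/(-277566)) = (-365*(-306))/(-470682*(-1/92865) - 313962*(-1/277566)) = 111690/(156894/30955 + 52327/46261) = 111690/(8877855619/1432009255) = 111690*(1432009255/8877855619) = 159941113690950/8877855619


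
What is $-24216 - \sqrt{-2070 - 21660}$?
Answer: $-24216 - i \sqrt{23730} \approx -24216.0 - 154.05 i$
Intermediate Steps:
$-24216 - \sqrt{-2070 - 21660} = -24216 - \sqrt{-23730} = -24216 - i \sqrt{23730}$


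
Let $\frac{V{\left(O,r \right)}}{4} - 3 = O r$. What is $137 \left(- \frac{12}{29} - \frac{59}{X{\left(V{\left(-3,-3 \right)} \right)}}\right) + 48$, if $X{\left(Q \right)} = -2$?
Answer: $\frac{233903}{58} \approx 4032.8$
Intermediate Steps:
$V{\left(O,r \right)} = 12 + 4 O r$
$137 \left(- \frac{12}{29} - \frac{59}{X{\left(V{\left(-3,-3 \right)} \right)}}\right) + 48 = 137 \left(- \frac{12}{29} - \frac{59}{-2}\right) + 48 = 137 \left(\left(-12\right) \frac{1}{29} - - \frac{59}{2}\right) + 48 = 137 \left(- \frac{12}{29} + \frac{59}{2}\right) + 48 = 137 \cdot \frac{1687}{58} + 48 = \frac{231119}{58} + 48 = \frac{233903}{58}$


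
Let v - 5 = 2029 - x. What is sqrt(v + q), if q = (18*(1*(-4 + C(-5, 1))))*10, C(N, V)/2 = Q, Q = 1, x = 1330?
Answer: 2*sqrt(86) ≈ 18.547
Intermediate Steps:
C(N, V) = 2 (C(N, V) = 2*1 = 2)
q = -360 (q = (18*(1*(-4 + 2)))*10 = (18*(1*(-2)))*10 = (18*(-2))*10 = -36*10 = -360)
v = 704 (v = 5 + (2029 - 1*1330) = 5 + (2029 - 1330) = 5 + 699 = 704)
sqrt(v + q) = sqrt(704 - 360) = sqrt(344) = 2*sqrt(86)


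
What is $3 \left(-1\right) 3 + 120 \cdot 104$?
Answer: $12471$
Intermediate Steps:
$3 \left(-1\right) 3 + 120 \cdot 104 = \left(-3\right) 3 + 12480 = -9 + 12480 = 12471$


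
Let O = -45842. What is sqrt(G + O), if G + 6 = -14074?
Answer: 3*I*sqrt(6658) ≈ 244.79*I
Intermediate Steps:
G = -14080 (G = -6 - 14074 = -14080)
sqrt(G + O) = sqrt(-14080 - 45842) = sqrt(-59922) = 3*I*sqrt(6658)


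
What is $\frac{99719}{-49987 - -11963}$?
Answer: $- \frac{99719}{38024} \approx -2.6225$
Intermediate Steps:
$\frac{99719}{-49987 - -11963} = \frac{99719}{-49987 + 11963} = \frac{99719}{-38024} = 99719 \left(- \frac{1}{38024}\right) = - \frac{99719}{38024}$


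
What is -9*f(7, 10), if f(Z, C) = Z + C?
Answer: -153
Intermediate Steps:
f(Z, C) = C + Z
-9*f(7, 10) = -9*(10 + 7) = -9*17 = -153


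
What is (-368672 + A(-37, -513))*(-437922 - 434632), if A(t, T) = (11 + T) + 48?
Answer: 322082367804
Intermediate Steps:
A(t, T) = 59 + T
(-368672 + A(-37, -513))*(-437922 - 434632) = (-368672 + (59 - 513))*(-437922 - 434632) = (-368672 - 454)*(-872554) = -369126*(-872554) = 322082367804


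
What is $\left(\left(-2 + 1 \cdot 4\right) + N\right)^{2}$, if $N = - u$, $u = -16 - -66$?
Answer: $2304$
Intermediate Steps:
$u = 50$ ($u = -16 + 66 = 50$)
$N = -50$ ($N = \left(-1\right) 50 = -50$)
$\left(\left(-2 + 1 \cdot 4\right) + N\right)^{2} = \left(\left(-2 + 1 \cdot 4\right) - 50\right)^{2} = \left(\left(-2 + 4\right) - 50\right)^{2} = \left(2 - 50\right)^{2} = \left(-48\right)^{2} = 2304$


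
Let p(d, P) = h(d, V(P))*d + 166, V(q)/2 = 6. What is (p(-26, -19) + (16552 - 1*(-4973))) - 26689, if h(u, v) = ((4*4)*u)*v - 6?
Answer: 124950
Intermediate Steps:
V(q) = 12 (V(q) = 2*6 = 12)
h(u, v) = -6 + 16*u*v (h(u, v) = (16*u)*v - 6 = 16*u*v - 6 = -6 + 16*u*v)
p(d, P) = 166 + d*(-6 + 192*d) (p(d, P) = (-6 + 16*d*12)*d + 166 = (-6 + 192*d)*d + 166 = d*(-6 + 192*d) + 166 = 166 + d*(-6 + 192*d))
(p(-26, -19) + (16552 - 1*(-4973))) - 26689 = ((166 - 6*(-26) + 192*(-26)²) + (16552 - 1*(-4973))) - 26689 = ((166 + 156 + 192*676) + (16552 + 4973)) - 26689 = ((166 + 156 + 129792) + 21525) - 26689 = (130114 + 21525) - 26689 = 151639 - 26689 = 124950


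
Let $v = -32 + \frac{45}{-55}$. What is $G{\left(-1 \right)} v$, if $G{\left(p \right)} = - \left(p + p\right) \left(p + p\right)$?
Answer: $\frac{1444}{11} \approx 131.27$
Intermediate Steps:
$G{\left(p \right)} = - 4 p^{2}$ ($G{\left(p \right)} = - 2 p 2 p = - 4 p^{2}$)
$v = - \frac{361}{11}$ ($v = -32 + 45 \left(- \frac{1}{55}\right) = -32 - \frac{9}{11} = - \frac{361}{11} \approx -32.818$)
$G{\left(-1 \right)} v = - 4 \left(-1\right)^{2} \left(- \frac{361}{11}\right) = \left(-4\right) 1 \left(- \frac{361}{11}\right) = \left(-4\right) \left(- \frac{361}{11}\right) = \frac{1444}{11}$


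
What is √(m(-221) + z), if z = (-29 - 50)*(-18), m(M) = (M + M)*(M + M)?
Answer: √196786 ≈ 443.61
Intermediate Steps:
m(M) = 4*M² (m(M) = (2*M)*(2*M) = 4*M²)
z = 1422 (z = -79*(-18) = 1422)
√(m(-221) + z) = √(4*(-221)² + 1422) = √(4*48841 + 1422) = √(195364 + 1422) = √196786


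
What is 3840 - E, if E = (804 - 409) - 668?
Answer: 4113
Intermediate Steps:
E = -273 (E = 395 - 668 = -273)
3840 - E = 3840 - 1*(-273) = 3840 + 273 = 4113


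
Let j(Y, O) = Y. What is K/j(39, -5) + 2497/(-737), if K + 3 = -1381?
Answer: -101581/2613 ≈ -38.875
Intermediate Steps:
K = -1384 (K = -3 - 1381 = -1384)
K/j(39, -5) + 2497/(-737) = -1384/39 + 2497/(-737) = -1384*1/39 + 2497*(-1/737) = -1384/39 - 227/67 = -101581/2613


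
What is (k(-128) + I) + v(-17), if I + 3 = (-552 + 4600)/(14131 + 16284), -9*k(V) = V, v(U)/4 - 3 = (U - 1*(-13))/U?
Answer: 10278509/423045 ≈ 24.296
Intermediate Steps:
v(U) = 12 + 4*(13 + U)/U (v(U) = 12 + 4*((U - 1*(-13))/U) = 12 + 4*((U + 13)/U) = 12 + 4*((13 + U)/U) = 12 + 4*(13 + U)/U)
k(V) = -V/9
I = -7927/2765 (I = -3 + (-552 + 4600)/(14131 + 16284) = -3 + 4048/30415 = -3 + 4048*(1/30415) = -3 + 368/2765 = -7927/2765 ≈ -2.8669)
(k(-128) + I) + v(-17) = (-⅑*(-128) - 7927/2765) + (16 + 52/(-17)) = (128/9 - 7927/2765) + (16 + 52*(-1/17)) = 282577/24885 + (16 - 52/17) = 282577/24885 + 220/17 = 10278509/423045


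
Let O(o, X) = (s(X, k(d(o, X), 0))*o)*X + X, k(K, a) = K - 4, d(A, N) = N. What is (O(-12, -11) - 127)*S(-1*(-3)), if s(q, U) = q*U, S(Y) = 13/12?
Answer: 46891/2 ≈ 23446.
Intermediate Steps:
k(K, a) = -4 + K
S(Y) = 13/12 (S(Y) = 13*(1/12) = 13/12)
s(q, U) = U*q
O(o, X) = X + o*X**2*(-4 + X) (O(o, X) = (((-4 + X)*X)*o)*X + X = ((X*(-4 + X))*o)*X + X = (X*o*(-4 + X))*X + X = o*X**2*(-4 + X) + X = X + o*X**2*(-4 + X))
(O(-12, -11) - 127)*S(-1*(-3)) = (-11*(1 - 11*(-12)*(-4 - 11)) - 127)*(13/12) = (-11*(1 - 11*(-12)*(-15)) - 127)*(13/12) = (-11*(1 - 1980) - 127)*(13/12) = (-11*(-1979) - 127)*(13/12) = (21769 - 127)*(13/12) = 21642*(13/12) = 46891/2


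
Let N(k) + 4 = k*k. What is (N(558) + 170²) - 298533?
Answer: 41727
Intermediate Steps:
N(k) = -4 + k² (N(k) = -4 + k*k = -4 + k²)
(N(558) + 170²) - 298533 = ((-4 + 558²) + 170²) - 298533 = ((-4 + 311364) + 28900) - 298533 = (311360 + 28900) - 298533 = 340260 - 298533 = 41727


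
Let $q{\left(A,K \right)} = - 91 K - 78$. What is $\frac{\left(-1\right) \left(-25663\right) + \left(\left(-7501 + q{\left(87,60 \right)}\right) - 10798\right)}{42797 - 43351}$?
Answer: $- \frac{913}{277} \approx -3.296$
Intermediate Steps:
$q{\left(A,K \right)} = -78 - 91 K$
$\frac{\left(-1\right) \left(-25663\right) + \left(\left(-7501 + q{\left(87,60 \right)}\right) - 10798\right)}{42797 - 43351} = \frac{\left(-1\right) \left(-25663\right) - 23837}{42797 - 43351} = \frac{25663 - 23837}{-554} = \left(25663 - 23837\right) \left(- \frac{1}{554}\right) = 1826 \left(- \frac{1}{554}\right) = - \frac{913}{277}$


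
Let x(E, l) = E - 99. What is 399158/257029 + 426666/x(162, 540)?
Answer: 36563560756/5397609 ≈ 6774.0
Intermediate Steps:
x(E, l) = -99 + E
399158/257029 + 426666/x(162, 540) = 399158/257029 + 426666/(-99 + 162) = 399158*(1/257029) + 426666/63 = 399158/257029 + 426666*(1/63) = 399158/257029 + 142222/21 = 36563560756/5397609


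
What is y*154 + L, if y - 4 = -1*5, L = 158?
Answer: 4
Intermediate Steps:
y = -1 (y = 4 - 1*5 = 4 - 5 = -1)
y*154 + L = -1*154 + 158 = -154 + 158 = 4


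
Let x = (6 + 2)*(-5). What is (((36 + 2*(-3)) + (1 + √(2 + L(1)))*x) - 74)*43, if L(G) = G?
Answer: -3612 - 1720*√3 ≈ -6591.1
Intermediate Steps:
x = -40 (x = 8*(-5) = -40)
(((36 + 2*(-3)) + (1 + √(2 + L(1)))*x) - 74)*43 = (((36 + 2*(-3)) + (1 + √(2 + 1))*(-40)) - 74)*43 = (((36 - 6) + (1 + √3)*(-40)) - 74)*43 = ((30 + (-40 - 40*√3)) - 74)*43 = ((-10 - 40*√3) - 74)*43 = (-84 - 40*√3)*43 = -3612 - 1720*√3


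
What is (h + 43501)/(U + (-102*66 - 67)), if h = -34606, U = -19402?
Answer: -8895/26201 ≈ -0.33949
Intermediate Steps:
(h + 43501)/(U + (-102*66 - 67)) = (-34606 + 43501)/(-19402 + (-102*66 - 67)) = 8895/(-19402 + (-6732 - 67)) = 8895/(-19402 - 6799) = 8895/(-26201) = 8895*(-1/26201) = -8895/26201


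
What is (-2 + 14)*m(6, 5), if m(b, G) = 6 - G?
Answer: 12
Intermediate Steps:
(-2 + 14)*m(6, 5) = (-2 + 14)*(6 - 1*5) = 12*(6 - 5) = 12*1 = 12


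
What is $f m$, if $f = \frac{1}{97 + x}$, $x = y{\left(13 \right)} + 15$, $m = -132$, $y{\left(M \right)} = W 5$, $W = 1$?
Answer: $- \frac{44}{39} \approx -1.1282$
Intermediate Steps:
$y{\left(M \right)} = 5$ ($y{\left(M \right)} = 1 \cdot 5 = 5$)
$x = 20$ ($x = 5 + 15 = 20$)
$f = \frac{1}{117}$ ($f = \frac{1}{97 + 20} = \frac{1}{117} \approx 0.008547$)
$f m = \frac{1}{117} \left(-132\right) = - \frac{44}{39}$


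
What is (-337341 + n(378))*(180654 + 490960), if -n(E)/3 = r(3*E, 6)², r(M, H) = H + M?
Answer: -2845051601574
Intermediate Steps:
n(E) = -3*(6 + 3*E)²
(-337341 + n(378))*(180654 + 490960) = (-337341 - 27*(2 + 378)²)*(180654 + 490960) = (-337341 - 27*380²)*671614 = (-337341 - 27*144400)*671614 = (-337341 - 3898800)*671614 = -4236141*671614 = -2845051601574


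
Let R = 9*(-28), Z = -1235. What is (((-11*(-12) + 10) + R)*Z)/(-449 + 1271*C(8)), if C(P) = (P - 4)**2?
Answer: 135850/19887 ≈ 6.8311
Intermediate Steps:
C(P) = (-4 + P)**2
R = -252
(((-11*(-12) + 10) + R)*Z)/(-449 + 1271*C(8)) = (((-11*(-12) + 10) - 252)*(-1235))/(-449 + 1271*(-4 + 8)**2) = (((132 + 10) - 252)*(-1235))/(-449 + 1271*4**2) = ((142 - 252)*(-1235))/(-449 + 1271*16) = (-110*(-1235))/(-449 + 20336) = 135850/19887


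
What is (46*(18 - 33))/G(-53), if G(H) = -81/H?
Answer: -12190/27 ≈ -451.48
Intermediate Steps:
(46*(18 - 33))/G(-53) = (46*(18 - 33))/((-81/(-53))) = (46*(-15))/((-81*(-1/53))) = -690/81/53 = -690*53/81 = -12190/27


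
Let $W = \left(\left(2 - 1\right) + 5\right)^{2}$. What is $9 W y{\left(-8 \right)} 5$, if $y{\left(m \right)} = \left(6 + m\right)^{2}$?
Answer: $6480$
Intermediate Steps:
$W = 36$ ($W = \left(1 + 5\right)^{2} = 6^{2} = 36$)
$9 W y{\left(-8 \right)} 5 = 9 \cdot 36 \left(6 - 8\right)^{2} \cdot 5 = 324 \left(-2\right)^{2} \cdot 5 = 324 \cdot 4 \cdot 5 = 1296 \cdot 5 = 6480$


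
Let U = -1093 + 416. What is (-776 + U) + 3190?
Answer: 1737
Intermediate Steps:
U = -677
(-776 + U) + 3190 = (-776 - 677) + 3190 = -1453 + 3190 = 1737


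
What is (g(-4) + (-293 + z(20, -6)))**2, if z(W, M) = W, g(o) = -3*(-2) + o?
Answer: 73441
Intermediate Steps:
g(o) = 6 + o
(g(-4) + (-293 + z(20, -6)))**2 = ((6 - 4) + (-293 + 20))**2 = (2 - 273)**2 = (-271)**2 = 73441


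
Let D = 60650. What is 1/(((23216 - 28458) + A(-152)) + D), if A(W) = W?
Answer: 1/55256 ≈ 1.8098e-5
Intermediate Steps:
1/(((23216 - 28458) + A(-152)) + D) = 1/(((23216 - 28458) - 152) + 60650) = 1/((-5242 - 152) + 60650) = 1/(-5394 + 60650) = 1/55256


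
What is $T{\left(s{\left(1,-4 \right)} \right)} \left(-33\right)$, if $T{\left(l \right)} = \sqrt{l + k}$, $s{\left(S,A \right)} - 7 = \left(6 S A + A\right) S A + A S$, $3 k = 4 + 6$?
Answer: $- 11 \sqrt{1065} \approx -358.98$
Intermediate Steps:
$k = \frac{10}{3}$ ($k = \frac{4 + 6}{3} = \frac{1}{3} \cdot 10 = \frac{10}{3} \approx 3.3333$)
$s{\left(S,A \right)} = 7 + A S + A S \left(A + 6 A S\right)$ ($s{\left(S,A \right)} = 7 + \left(\left(6 S A + A\right) S A + A S\right) = 7 + \left(\left(6 A S + A\right) S A + A S\right) = 7 + \left(\left(A + 6 A S\right) S A + A S\right) = 7 + \left(S \left(A + 6 A S\right) A + A S\right) = 7 + \left(A S \left(A + 6 A S\right) + A S\right) = 7 + \left(A S + A S \left(A + 6 A S\right)\right) = 7 + A S + A S \left(A + 6 A S\right)$)
$T{\left(l \right)} = \sqrt{\frac{10}{3} + l}$ ($T{\left(l \right)} = \sqrt{l + \frac{10}{3}} = \sqrt{\frac{10}{3} + l}$)
$T{\left(s{\left(1,-4 \right)} \right)} \left(-33\right) = \frac{\sqrt{30 + 9 \left(7 - 4 + 1 \left(-4\right)^{2} + 6 \left(-4\right)^{2} \cdot 1^{2}\right)}}{3} \left(-33\right) = \frac{\sqrt{30 + 9 \left(7 - 4 + 1 \cdot 16 + 6 \cdot 16 \cdot 1\right)}}{3} \left(-33\right) = \frac{\sqrt{30 + 9 \left(7 - 4 + 16 + 96\right)}}{3} \left(-33\right) = \frac{\sqrt{30 + 9 \cdot 115}}{3} \left(-33\right) = \frac{\sqrt{30 + 1035}}{3} \left(-33\right) = \frac{\sqrt{1065}}{3} \left(-33\right) = - 11 \sqrt{1065}$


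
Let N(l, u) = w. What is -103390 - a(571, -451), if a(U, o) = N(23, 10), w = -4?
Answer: -103386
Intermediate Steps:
N(l, u) = -4
a(U, o) = -4
-103390 - a(571, -451) = -103390 - 1*(-4) = -103390 + 4 = -103386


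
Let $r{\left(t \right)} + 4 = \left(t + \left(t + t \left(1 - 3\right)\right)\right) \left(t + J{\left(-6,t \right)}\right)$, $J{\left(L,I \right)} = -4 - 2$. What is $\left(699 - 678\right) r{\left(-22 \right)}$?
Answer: $-84$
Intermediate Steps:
$J{\left(L,I \right)} = -6$ ($J{\left(L,I \right)} = -4 - 2 = -6$)
$r{\left(t \right)} = -4$ ($r{\left(t \right)} = -4 + \left(t + \left(t + t \left(1 - 3\right)\right)\right) \left(t - 6\right) = -4 + \left(t + \left(t + t \left(1 - 3\right)\right)\right) \left(-6 + t\right) = -4 + \left(t + \left(t + t \left(-2\right)\right)\right) \left(-6 + t\right) = -4 + \left(t + \left(t - 2 t\right)\right) \left(-6 + t\right) = -4 + \left(t - t\right) \left(-6 + t\right) = -4 + 0 \left(-6 + t\right) = -4 + 0 = -4$)
$\left(699 - 678\right) r{\left(-22 \right)} = \left(699 - 678\right) \left(-4\right) = 21 \left(-4\right) = -84$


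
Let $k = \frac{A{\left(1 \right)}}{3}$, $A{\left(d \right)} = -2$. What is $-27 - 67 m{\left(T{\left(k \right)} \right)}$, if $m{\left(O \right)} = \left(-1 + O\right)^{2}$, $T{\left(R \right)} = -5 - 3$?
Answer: $-5454$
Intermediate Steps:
$k = - \frac{2}{3} \approx -0.66667$
$T{\left(R \right)} = -8$
$-27 - 67 m{\left(T{\left(k \right)} \right)} = -27 - 67 \left(-1 - 8\right)^{2} = -27 - 67 \left(-9\right)^{2} = -27 - 5427 = -5454$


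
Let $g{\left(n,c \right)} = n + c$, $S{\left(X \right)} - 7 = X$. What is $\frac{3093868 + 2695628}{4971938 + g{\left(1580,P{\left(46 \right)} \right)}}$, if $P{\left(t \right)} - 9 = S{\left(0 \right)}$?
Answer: $\frac{2894748}{2486767} \approx 1.1641$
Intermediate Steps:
$S{\left(X \right)} = 7 + X$
$P{\left(t \right)} = 16$ ($P{\left(t \right)} = 9 + \left(7 + 0\right) = 9 + 7 = 16$)
$g{\left(n,c \right)} = c + n$
$\frac{3093868 + 2695628}{4971938 + g{\left(1580,P{\left(46 \right)} \right)}} = \frac{3093868 + 2695628}{4971938 + \left(16 + 1580\right)} = \frac{5789496}{4971938 + 1596} = \frac{5789496}{4973534} = 5789496 \cdot \frac{1}{4973534} = \frac{2894748}{2486767}$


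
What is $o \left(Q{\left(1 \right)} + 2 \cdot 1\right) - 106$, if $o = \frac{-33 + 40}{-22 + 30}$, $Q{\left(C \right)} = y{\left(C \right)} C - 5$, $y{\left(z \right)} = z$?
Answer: $- \frac{431}{4} \approx -107.75$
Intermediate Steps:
$Q{\left(C \right)} = -5 + C^{2}$ ($Q{\left(C \right)} = C C - 5 = C^{2} - 5 = -5 + C^{2}$)
$o = \frac{7}{8} \approx 0.875$
$o \left(Q{\left(1 \right)} + 2 \cdot 1\right) - 106 = \frac{7 \left(\left(-5 + 1^{2}\right) + 2 \cdot 1\right)}{8} - 106 = \frac{7 \left(\left(-5 + 1\right) + 2\right)}{8} - 106 = \frac{7 \left(-4 + 2\right)}{8} - 106 = \frac{7}{8} \left(-2\right) - 106 = - \frac{7}{4} - 106 = - \frac{431}{4}$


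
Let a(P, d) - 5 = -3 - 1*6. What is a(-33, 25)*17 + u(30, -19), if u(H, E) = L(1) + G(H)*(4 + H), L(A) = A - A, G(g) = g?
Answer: 952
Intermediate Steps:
L(A) = 0
a(P, d) = -4 (a(P, d) = 5 + (-3 - 1*6) = 5 + (-3 - 6) = 5 - 9 = -4)
u(H, E) = H*(4 + H) (u(H, E) = 0 + H*(4 + H) = H*(4 + H))
a(-33, 25)*17 + u(30, -19) = -4*17 + 30*(4 + 30) = -68 + 30*34 = -68 + 1020 = 952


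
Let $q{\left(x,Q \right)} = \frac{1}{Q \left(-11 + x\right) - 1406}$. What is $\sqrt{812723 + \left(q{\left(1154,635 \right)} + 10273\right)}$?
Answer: $\frac{\sqrt{431870369903502595}}{724399} \approx 907.19$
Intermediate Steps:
$q{\left(x,Q \right)} = \frac{1}{-1406 + Q \left(-11 + x\right)}$
$\sqrt{812723 + \left(q{\left(1154,635 \right)} + 10273\right)} = \sqrt{812723 + \left(\frac{1}{-1406 - 6985 + 635 \cdot 1154} + 10273\right)} = \sqrt{812723 + \left(\frac{1}{-1406 - 6985 + 732790} + 10273\right)} = \sqrt{812723 + \left(\frac{1}{724399} + 10273\right)} = \sqrt{812723 + \frac{7441750928}{724399}} = \sqrt{\frac{596177479405}{724399}} = \frac{\sqrt{431870369903502595}}{724399}$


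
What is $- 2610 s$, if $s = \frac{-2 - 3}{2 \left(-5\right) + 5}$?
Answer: $-2610$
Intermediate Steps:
$s = 1$ ($s = - \frac{5}{-10 + 5} = - \frac{5}{-5} = \left(-5\right) \left(- \frac{1}{5}\right) = 1$)
$- 2610 s = \left(-2610\right) 1 = -2610$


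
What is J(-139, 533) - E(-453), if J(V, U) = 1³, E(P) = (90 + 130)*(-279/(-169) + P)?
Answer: 16781329/169 ≈ 99298.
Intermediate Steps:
E(P) = 61380/169 + 220*P (E(P) = 220*(-279*(-1/169) + P) = 220*(279/169 + P) = 61380/169 + 220*P)
J(V, U) = 1
J(-139, 533) - E(-453) = 1 - (61380/169 + 220*(-453)) = 1 - (61380/169 - 99660) = 1 - 1*(-16781160/169) = 1 + 16781160/169 = 16781329/169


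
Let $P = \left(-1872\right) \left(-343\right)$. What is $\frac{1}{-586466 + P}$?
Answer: $\frac{1}{55630} \approx 1.7976 \cdot 10^{-5}$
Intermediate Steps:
$P = 642096$
$\frac{1}{-586466 + P} = \frac{1}{-586466 + 642096} = \frac{1}{55630}$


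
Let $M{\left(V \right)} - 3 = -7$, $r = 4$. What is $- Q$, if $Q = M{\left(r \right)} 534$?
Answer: $2136$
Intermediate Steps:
$M{\left(V \right)} = -4$ ($M{\left(V \right)} = 3 - 7 = -4$)
$Q = -2136$ ($Q = \left(-4\right) 534 = -2136$)
$- Q = \left(-1\right) \left(-2136\right) = 2136$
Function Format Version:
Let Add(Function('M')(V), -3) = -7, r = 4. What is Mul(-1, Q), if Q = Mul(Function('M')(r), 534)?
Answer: 2136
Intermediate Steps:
Function('M')(V) = -4 (Function('M')(V) = Add(3, -7) = -4)
Q = -2136 (Q = Mul(-4, 534) = -2136)
Mul(-1, Q) = Mul(-1, -2136) = 2136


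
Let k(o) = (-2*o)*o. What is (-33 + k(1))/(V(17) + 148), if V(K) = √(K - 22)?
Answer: -5180/21909 + 35*I*√5/21909 ≈ -0.23643 + 0.0035722*I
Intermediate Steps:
k(o) = -2*o²
V(K) = √(-22 + K)
(-33 + k(1))/(V(17) + 148) = (-33 - 2*1²)/(√(-22 + 17) + 148) = (-33 - 2*1)/(√(-5) + 148) = (-33 - 2)/(I*√5 + 148) = -35/(148 + I*√5)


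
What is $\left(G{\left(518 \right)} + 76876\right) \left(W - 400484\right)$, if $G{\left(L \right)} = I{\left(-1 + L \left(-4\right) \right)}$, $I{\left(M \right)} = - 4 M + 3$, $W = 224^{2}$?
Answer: $-29836082668$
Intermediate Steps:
$W = 50176$
$I{\left(M \right)} = 3 - 4 M$
$G{\left(L \right)} = 7 + 16 L$ ($G{\left(L \right)} = 3 - 4 \left(-1 + L \left(-4\right)\right) = 3 - 4 \left(-1 - 4 L\right) = 3 + \left(4 + 16 L\right) = 7 + 16 L$)
$\left(G{\left(518 \right)} + 76876\right) \left(W - 400484\right) = \left(\left(7 + 16 \cdot 518\right) + 76876\right) \left(50176 - 400484\right) = \left(\left(7 + 8288\right) + 76876\right) \left(-350308\right) = \left(8295 + 76876\right) \left(-350308\right) = 85171 \left(-350308\right) = -29836082668$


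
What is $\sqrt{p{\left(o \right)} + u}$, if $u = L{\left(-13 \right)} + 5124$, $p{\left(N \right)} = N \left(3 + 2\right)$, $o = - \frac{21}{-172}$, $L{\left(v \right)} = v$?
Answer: $\frac{\sqrt{37805471}}{86} \approx 71.495$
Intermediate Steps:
$o = \frac{21}{172}$ ($o = \left(-21\right) \left(- \frac{1}{172}\right) = \frac{21}{172} \approx 0.12209$)
$p{\left(N \right)} = 5 N$ ($p{\left(N \right)} = N 5 = 5 N$)
$u = 5111$ ($u = -13 + 5124 = 5111$)
$\sqrt{p{\left(o \right)} + u} = \sqrt{5 \cdot \frac{21}{172} + 5111} = \sqrt{\frac{105}{172} + 5111} = \sqrt{\frac{879197}{172}} = \frac{\sqrt{37805471}}{86}$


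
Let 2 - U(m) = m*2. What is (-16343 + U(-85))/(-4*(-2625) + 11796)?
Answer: -16171/22296 ≈ -0.72529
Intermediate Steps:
U(m) = 2 - 2*m (U(m) = 2 - m*2 = 2 - 2*m)
(-16343 + U(-85))/(-4*(-2625) + 11796) = (-16343 + (2 - 2*(-85)))/(-4*(-2625) + 11796) = (-16343 + (2 + 170))/(10500 + 11796) = (-16343 + 172)/22296 = -16171*1/22296 = -16171/22296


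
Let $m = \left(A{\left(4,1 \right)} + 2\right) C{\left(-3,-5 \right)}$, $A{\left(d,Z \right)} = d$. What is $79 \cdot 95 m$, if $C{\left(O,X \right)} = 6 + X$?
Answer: $45030$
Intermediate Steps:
$m = 6$ ($m = \left(4 + 2\right) \left(6 - 5\right) = 6 \cdot 1 = 6$)
$79 \cdot 95 m = 79 \cdot 95 \cdot 6 = 7505 \cdot 6 = 45030$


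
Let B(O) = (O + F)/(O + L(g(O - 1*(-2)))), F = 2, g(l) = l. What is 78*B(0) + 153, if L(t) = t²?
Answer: 192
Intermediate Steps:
B(O) = (2 + O)/(O + (2 + O)²) (B(O) = (O + 2)/(O + (O - 1*(-2))²) = (2 + O)/(O + (O + 2)²) = (2 + O)/(O + (2 + O)²))
78*B(0) + 153 = 78*((2 + 0)/(0 + (2 + 0)²)) + 153 = 78*(2/(0 + 2²)) + 153 = 78*(2/(0 + 4)) + 153 = 78*(2/4) + 153 = 78*((¼)*2) + 153 = 78*(½) + 153 = 39 + 153 = 192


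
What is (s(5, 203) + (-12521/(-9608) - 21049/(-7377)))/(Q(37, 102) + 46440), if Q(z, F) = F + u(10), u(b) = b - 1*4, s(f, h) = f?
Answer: 648997289/3299239198368 ≈ 0.00019671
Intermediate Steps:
u(b) = -4 + b (u(b) = b - 4 = -4 + b)
Q(z, F) = 6 + F (Q(z, F) = F + (-4 + 10) = F + 6 = 6 + F)
(s(5, 203) + (-12521/(-9608) - 21049/(-7377)))/(Q(37, 102) + 46440) = (5 + (-12521/(-9608) - 21049/(-7377)))/((6 + 102) + 46440) = (5 + (-12521*(-1/9608) - 21049*(-1/7377)))/(108 + 46440) = (5 + (12521/9608 + 21049/7377))/46548 = (5 + 294606209/70878216)*(1/46548) = (648997289/70878216)*(1/46548) = 648997289/3299239198368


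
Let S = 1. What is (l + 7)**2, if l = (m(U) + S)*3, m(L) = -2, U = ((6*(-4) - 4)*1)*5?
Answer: 16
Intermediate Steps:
U = -140 (U = ((-24 - 4)*1)*5 = -28*1*5 = -28*5 = -140)
l = -3 (l = (-2 + 1)*3 = -1*3 = -3)
(l + 7)**2 = (-3 + 7)**2 = 4**2 = 16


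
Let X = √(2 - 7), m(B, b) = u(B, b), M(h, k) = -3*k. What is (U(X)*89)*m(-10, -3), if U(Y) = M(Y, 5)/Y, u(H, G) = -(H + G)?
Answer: 3471*I*√5 ≈ 7761.4*I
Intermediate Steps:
u(H, G) = -G - H (u(H, G) = -(G + H) = -G - H)
m(B, b) = -B - b (m(B, b) = -b - B = -B - b)
X = I*√5 (X = √(-5) = I*√5 ≈ 2.2361*I)
U(Y) = -15/Y (U(Y) = (-3*5)/Y = -15/Y)
(U(X)*89)*m(-10, -3) = (-15*(-I*√5/5)*89)*(-1*(-10) - 1*(-3)) = (-(-3)*I*√5*89)*(10 + 3) = ((3*I*√5)*89)*13 = (267*I*√5)*13 = 3471*I*√5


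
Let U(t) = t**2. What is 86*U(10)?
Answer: 8600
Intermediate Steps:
86*U(10) = 86*10**2 = 86*100 = 8600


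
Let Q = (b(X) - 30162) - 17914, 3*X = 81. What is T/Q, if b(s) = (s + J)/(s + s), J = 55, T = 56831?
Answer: -1534437/1298011 ≈ -1.1821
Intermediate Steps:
X = 27 (X = (⅓)*81 = 27)
b(s) = (55 + s)/(2*s) (b(s) = (s + 55)/(s + s) = (55 + s)/((2*s)) = (55 + s)*(1/(2*s)) = (55 + s)/(2*s))
Q = -1298011/27 (Q = ((½)*(55 + 27)/27 - 30162) - 17914 = ((½)*(1/27)*82 - 30162) - 17914 = (41/27 - 30162) - 17914 = -814333/27 - 17914 = -1298011/27 ≈ -48075.)
T/Q = 56831/(-1298011/27) = 56831*(-27/1298011) = -1534437/1298011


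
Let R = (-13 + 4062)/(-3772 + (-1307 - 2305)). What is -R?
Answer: 4049/7384 ≈ 0.54835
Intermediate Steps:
R = -4049/7384 (R = 4049/(-3772 - 3612) = 4049/(-7384) = 4049*(-1/7384) = -4049/7384 ≈ -0.54835)
-R = -1*(-4049/7384) = 4049/7384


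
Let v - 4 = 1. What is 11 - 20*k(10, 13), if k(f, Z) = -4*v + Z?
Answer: 151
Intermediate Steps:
v = 5 (v = 4 + 1 = 5)
k(f, Z) = -20 + Z (k(f, Z) = -4*5 + Z = -20 + Z)
11 - 20*k(10, 13) = 11 - 20*(-20 + 13) = 11 - 20*(-7) = 11 + 140 = 151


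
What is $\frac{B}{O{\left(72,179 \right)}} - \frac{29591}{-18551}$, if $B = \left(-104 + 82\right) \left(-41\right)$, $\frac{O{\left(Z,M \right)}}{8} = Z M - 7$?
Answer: $\frac{139364835}{86892884} \approx 1.6039$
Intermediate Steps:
$O{\left(Z,M \right)} = -56 + 8 M Z$ ($O{\left(Z,M \right)} = 8 \left(Z M - 7\right) = 8 \left(M Z - 7\right) = 8 \left(-7 + M Z\right) = -56 + 8 M Z$)
$B = 902$ ($B = \left(-22\right) \left(-41\right) = 902$)
$\frac{B}{O{\left(72,179 \right)}} - \frac{29591}{-18551} = \frac{902}{-56 + 8 \cdot 179 \cdot 72} - \frac{29591}{-18551} = \frac{902}{-56 + 103104} - - \frac{29591}{18551} = \frac{902}{103048} + \frac{29591}{18551} = 902 \cdot \frac{1}{103048} + \frac{29591}{18551} = \frac{41}{4684} + \frac{29591}{18551} = \frac{139364835}{86892884}$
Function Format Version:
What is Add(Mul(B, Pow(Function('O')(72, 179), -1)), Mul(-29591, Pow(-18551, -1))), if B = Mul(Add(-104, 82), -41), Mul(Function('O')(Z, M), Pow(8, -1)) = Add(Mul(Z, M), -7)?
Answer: Rational(139364835, 86892884) ≈ 1.6039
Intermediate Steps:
Function('O')(Z, M) = Add(-56, Mul(8, M, Z)) (Function('O')(Z, M) = Mul(8, Add(Mul(Z, M), -7)) = Mul(8, Add(Mul(M, Z), -7)) = Mul(8, Add(-7, Mul(M, Z))) = Add(-56, Mul(8, M, Z)))
B = 902 (B = Mul(-22, -41) = 902)
Add(Mul(B, Pow(Function('O')(72, 179), -1)), Mul(-29591, Pow(-18551, -1))) = Add(Mul(902, Pow(Add(-56, Mul(8, 179, 72)), -1)), Mul(-29591, Pow(-18551, -1))) = Add(Mul(902, Pow(Add(-56, 103104), -1)), Mul(-29591, Rational(-1, 18551))) = Add(Mul(902, Pow(103048, -1)), Rational(29591, 18551)) = Add(Mul(902, Rational(1, 103048)), Rational(29591, 18551)) = Add(Rational(41, 4684), Rational(29591, 18551)) = Rational(139364835, 86892884)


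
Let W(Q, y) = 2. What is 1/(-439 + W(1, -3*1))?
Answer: -1/437 ≈ -0.0022883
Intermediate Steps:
1/(-439 + W(1, -3*1)) = 1/(-439 + 2) = 1/(-437) = -1/437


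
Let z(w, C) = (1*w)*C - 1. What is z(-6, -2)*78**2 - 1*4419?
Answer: 62505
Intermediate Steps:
z(w, C) = -1 + C*w (z(w, C) = w*C - 1 = C*w - 1 = -1 + C*w)
z(-6, -2)*78**2 - 1*4419 = (-1 - 2*(-6))*78**2 - 1*4419 = (-1 + 12)*6084 - 4419 = 11*6084 - 4419 = 66924 - 4419 = 62505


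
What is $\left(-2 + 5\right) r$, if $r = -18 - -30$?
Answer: $36$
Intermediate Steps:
$r = 12$ ($r = -18 + 30 = 12$)
$\left(-2 + 5\right) r = \left(-2 + 5\right) 12 = 3 \cdot 12 = 36$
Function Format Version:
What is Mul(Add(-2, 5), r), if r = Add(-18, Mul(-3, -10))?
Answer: 36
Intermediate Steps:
r = 12 (r = Add(-18, 30) = 12)
Mul(Add(-2, 5), r) = Mul(Add(-2, 5), 12) = Mul(3, 12) = 36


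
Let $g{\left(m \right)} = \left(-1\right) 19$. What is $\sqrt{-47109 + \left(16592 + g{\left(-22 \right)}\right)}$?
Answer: $2 i \sqrt{7634} \approx 174.75 i$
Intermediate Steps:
$g{\left(m \right)} = -19$
$\sqrt{-47109 + \left(16592 + g{\left(-22 \right)}\right)} = \sqrt{-47109 + \left(16592 - 19\right)} = \sqrt{-47109 + 16573} = \sqrt{-30536} = 2 i \sqrt{7634}$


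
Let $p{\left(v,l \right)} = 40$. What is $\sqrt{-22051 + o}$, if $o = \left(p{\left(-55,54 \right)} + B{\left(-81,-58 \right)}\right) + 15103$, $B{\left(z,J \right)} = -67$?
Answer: $15 i \sqrt{31} \approx 83.516 i$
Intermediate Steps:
$o = 15076$ ($o = \left(40 - 67\right) + 15103 = -27 + 15103 = 15076$)
$\sqrt{-22051 + o} = \sqrt{-22051 + 15076} = \sqrt{-6975} = 15 i \sqrt{31}$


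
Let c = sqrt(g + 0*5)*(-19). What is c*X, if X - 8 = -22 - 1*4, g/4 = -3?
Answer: 684*I*sqrt(3) ≈ 1184.7*I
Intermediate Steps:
g = -12 (g = 4*(-3) = -12)
c = -38*I*sqrt(3) (c = sqrt(-12 + 0*5)*(-19) = sqrt(-12 + 0)*(-19) = sqrt(-12)*(-19) = (2*I*sqrt(3))*(-19) = -38*I*sqrt(3) ≈ -65.818*I)
X = -18 (X = 8 + (-22 - 1*4) = 8 + (-22 - 4) = 8 - 26 = -18)
c*X = -38*I*sqrt(3)*(-18) = 684*I*sqrt(3)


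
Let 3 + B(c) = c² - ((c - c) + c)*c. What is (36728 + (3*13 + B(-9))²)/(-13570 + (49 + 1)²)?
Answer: -19012/5535 ≈ -3.4349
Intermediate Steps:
B(c) = -3 (B(c) = -3 + (c² - ((c - c) + c)*c) = -3 + (c² - (0 + c)*c) = -3 + (c² - c*c) = -3 + (c² - c²) = -3 + 0 = -3)
(36728 + (3*13 + B(-9))²)/(-13570 + (49 + 1)²) = (36728 + (3*13 - 3)²)/(-13570 + (49 + 1)²) = (36728 + (39 - 3)²)/(-13570 + 50²) = (36728 + 36²)/(-13570 + 2500) = (36728 + 1296)/(-11070) = 38024*(-1/11070) = -19012/5535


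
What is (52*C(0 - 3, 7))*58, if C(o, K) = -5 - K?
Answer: -36192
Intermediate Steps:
(52*C(0 - 3, 7))*58 = (52*(-5 - 1*7))*58 = (52*(-5 - 7))*58 = (52*(-12))*58 = -624*58 = -36192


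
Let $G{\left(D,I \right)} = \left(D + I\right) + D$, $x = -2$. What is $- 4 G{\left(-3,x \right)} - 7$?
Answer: $25$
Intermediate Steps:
$G{\left(D,I \right)} = I + 2 D$
$- 4 G{\left(-3,x \right)} - 7 = - 4 \left(-2 + 2 \left(-3\right)\right) - 7 = - 4 \left(-2 - 6\right) - 7 = \left(-4\right) \left(-8\right) - 7 = 32 - 7 = 25$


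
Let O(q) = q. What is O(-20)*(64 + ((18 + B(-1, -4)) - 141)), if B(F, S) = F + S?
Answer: 1280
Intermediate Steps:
O(-20)*(64 + ((18 + B(-1, -4)) - 141)) = -20*(64 + ((18 + (-1 - 4)) - 141)) = -20*(64 + ((18 - 5) - 141)) = -20*(64 + (13 - 141)) = -20*(64 - 128) = -20*(-64) = 1280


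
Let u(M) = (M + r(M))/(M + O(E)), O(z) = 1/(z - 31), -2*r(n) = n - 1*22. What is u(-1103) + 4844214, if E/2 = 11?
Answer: 96186722913/19856 ≈ 4.8442e+6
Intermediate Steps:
r(n) = 11 - n/2 (r(n) = -(n - 1*22)/2 = -(n - 22)/2 = -(-22 + n)/2 = 11 - n/2)
E = 22 (E = 2*11 = 22)
O(z) = 1/(-31 + z)
u(M) = (11 + M/2)/(-⅑ + M) (u(M) = (M + (11 - M/2))/(M + 1/(-31 + 22)) = (11 + M/2)/(M + 1/(-9)) = (11 + M/2)/(M - ⅑) = (11 + M/2)/(-⅑ + M))
u(-1103) + 4844214 = 9*(22 - 1103)/(2*(-1 + 9*(-1103))) + 4844214 = (9/2)*(-1081)/(-1 - 9927) + 4844214 = (9/2)*(-1081)/(-9928) + 4844214 = (9/2)*(-1/9928)*(-1081) + 4844214 = 9729/19856 + 4844214 = 96186722913/19856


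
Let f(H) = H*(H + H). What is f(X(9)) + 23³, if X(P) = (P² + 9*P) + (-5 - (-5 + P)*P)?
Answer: 41449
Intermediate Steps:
X(P) = -5 + P² + 9*P - P*(-5 + P) (X(P) = (P² + 9*P) + (-5 - P*(-5 + P)) = -5 + P² + 9*P - P*(-5 + P))
f(H) = 2*H² (f(H) = H*(2*H) = 2*H²)
f(X(9)) + 23³ = 2*(-5 + 14*9)² + 23³ = 2*(-5 + 126)² + 12167 = 2*121² + 12167 = 2*14641 + 12167 = 29282 + 12167 = 41449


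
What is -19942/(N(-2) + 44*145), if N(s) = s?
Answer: -9971/3189 ≈ -3.1267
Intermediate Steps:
-19942/(N(-2) + 44*145) = -19942/(-2 + 44*145) = -19942/(-2 + 6380) = -19942/6378 = -19942*1/6378 = -9971/3189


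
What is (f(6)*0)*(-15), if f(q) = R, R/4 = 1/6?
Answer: 0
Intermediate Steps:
R = ⅔ (R = 4*(1/6) = 4*(1*(⅙)) = 4*(⅙) = ⅔ ≈ 0.66667)
f(q) = ⅔
(f(6)*0)*(-15) = ((⅔)*0)*(-15) = 0*(-15) = 0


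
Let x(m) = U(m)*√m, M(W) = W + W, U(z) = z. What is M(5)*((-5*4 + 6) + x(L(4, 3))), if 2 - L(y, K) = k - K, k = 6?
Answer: -140 - 10*I ≈ -140.0 - 10.0*I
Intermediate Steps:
L(y, K) = -4 + K (L(y, K) = 2 - (6 - K) = 2 + (-6 + K) = -4 + K)
M(W) = 2*W
x(m) = m^(3/2) (x(m) = m*√m = m^(3/2))
M(5)*((-5*4 + 6) + x(L(4, 3))) = (2*5)*((-5*4 + 6) + (-4 + 3)^(3/2)) = 10*((-20 + 6) + (-1)^(3/2)) = 10*(-14 - I) = -140 - 10*I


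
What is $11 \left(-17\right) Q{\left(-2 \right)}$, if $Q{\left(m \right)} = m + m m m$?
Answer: $1870$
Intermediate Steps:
$Q{\left(m \right)} = m + m^{3}$ ($Q{\left(m \right)} = m + m^{2} m = m + m^{3}$)
$11 \left(-17\right) Q{\left(-2 \right)} = 11 \left(-17\right) \left(-2 + \left(-2\right)^{3}\right) = - 187 \left(-2 - 8\right) = \left(-187\right) \left(-10\right) = 1870$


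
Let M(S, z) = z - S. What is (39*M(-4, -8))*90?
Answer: -14040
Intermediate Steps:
(39*M(-4, -8))*90 = (39*(-8 - 1*(-4)))*90 = (39*(-8 + 4))*90 = (39*(-4))*90 = -156*90 = -14040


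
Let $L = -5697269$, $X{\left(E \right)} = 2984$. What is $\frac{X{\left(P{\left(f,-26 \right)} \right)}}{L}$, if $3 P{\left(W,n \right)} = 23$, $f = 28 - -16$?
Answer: $- \frac{2984}{5697269} \approx -0.00052376$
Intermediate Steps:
$f = 44$ ($f = 28 + 16 = 44$)
$P{\left(W,n \right)} = \frac{23}{3}$ ($P{\left(W,n \right)} = \frac{1}{3} \cdot 23 = \frac{23}{3}$)
$\frac{X{\left(P{\left(f,-26 \right)} \right)}}{L} = \frac{2984}{-5697269} = 2984 \left(- \frac{1}{5697269}\right) = - \frac{2984}{5697269}$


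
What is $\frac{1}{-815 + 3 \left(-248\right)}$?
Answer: $- \frac{1}{1559} \approx -0.00064144$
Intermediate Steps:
$\frac{1}{-815 + 3 \left(-248\right)} = \frac{1}{-815 - 744} = \frac{1}{-1559} = - \frac{1}{1559}$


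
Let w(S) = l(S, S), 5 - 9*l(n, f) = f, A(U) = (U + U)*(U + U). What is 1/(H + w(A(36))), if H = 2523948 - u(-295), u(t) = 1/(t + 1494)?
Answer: 10791/27229713238 ≈ 3.9630e-7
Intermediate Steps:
A(U) = 4*U**2 (A(U) = (2*U)*(2*U) = 4*U**2)
l(n, f) = 5/9 - f/9
w(S) = 5/9 - S/9
u(t) = 1/(1494 + t)
H = 3026213651/1199 (H = 2523948 - 1/(1494 - 295) = 2523948 - 1/1199 = 3026213651/1199 ≈ 2.5239e+6)
1/(H + w(A(36))) = 1/(3026213651/1199 + (5/9 - 4*36**2/9)) = 1/(3026213651/1199 + (5/9 - 4*1296/9)) = 1/(3026213651/1199 + (5/9 - 1/9*5184)) = 1/(3026213651/1199 + (5/9 - 576)) = 1/(3026213651/1199 - 5179/9) = 1/(27229713238/10791) = 10791/27229713238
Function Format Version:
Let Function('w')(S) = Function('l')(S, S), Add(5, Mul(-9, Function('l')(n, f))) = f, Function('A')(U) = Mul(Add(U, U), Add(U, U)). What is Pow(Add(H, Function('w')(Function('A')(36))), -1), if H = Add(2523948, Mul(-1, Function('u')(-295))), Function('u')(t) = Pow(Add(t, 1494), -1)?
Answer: Rational(10791, 27229713238) ≈ 3.9630e-7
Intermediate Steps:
Function('A')(U) = Mul(4, Pow(U, 2)) (Function('A')(U) = Mul(Mul(2, U), Mul(2, U)) = Mul(4, Pow(U, 2)))
Function('l')(n, f) = Add(Rational(5, 9), Mul(Rational(-1, 9), f))
Function('w')(S) = Add(Rational(5, 9), Mul(Rational(-1, 9), S))
Function('u')(t) = Pow(Add(1494, t), -1)
H = Rational(3026213651, 1199) (H = Add(2523948, Mul(-1, Pow(Add(1494, -295), -1))) = Add(2523948, Mul(-1, Pow(1199, -1))) = Add(2523948, Mul(-1, Rational(1, 1199))) = Add(2523948, Rational(-1, 1199)) = Rational(3026213651, 1199) ≈ 2.5239e+6)
Pow(Add(H, Function('w')(Function('A')(36))), -1) = Pow(Add(Rational(3026213651, 1199), Add(Rational(5, 9), Mul(Rational(-1, 9), Mul(4, Pow(36, 2))))), -1) = Pow(Add(Rational(3026213651, 1199), Add(Rational(5, 9), Mul(Rational(-1, 9), Mul(4, 1296)))), -1) = Pow(Add(Rational(3026213651, 1199), Add(Rational(5, 9), Mul(Rational(-1, 9), 5184))), -1) = Pow(Add(Rational(3026213651, 1199), Add(Rational(5, 9), -576)), -1) = Pow(Add(Rational(3026213651, 1199), Rational(-5179, 9)), -1) = Pow(Rational(27229713238, 10791), -1) = Rational(10791, 27229713238)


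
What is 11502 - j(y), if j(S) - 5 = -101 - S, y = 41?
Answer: 11639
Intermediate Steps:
j(S) = -96 - S (j(S) = 5 + (-101 - S) = -96 - S)
11502 - j(y) = 11502 - (-96 - 1*41) = 11502 - (-96 - 41) = 11502 - 1*(-137) = 11502 + 137 = 11639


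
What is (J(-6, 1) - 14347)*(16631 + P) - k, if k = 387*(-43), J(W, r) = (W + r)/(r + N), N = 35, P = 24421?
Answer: -1766886314/3 ≈ -5.8896e+8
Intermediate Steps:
J(W, r) = (W + r)/(35 + r) (J(W, r) = (W + r)/(r + 35) = (W + r)/(35 + r))
k = -16641
(J(-6, 1) - 14347)*(16631 + P) - k = ((-6 + 1)/(35 + 1) - 14347)*(16631 + 24421) - 1*(-16641) = (-5/36 - 14347)*41052 + 16641 = -516497/36*41052 + 16641 = -1766936237/3 + 16641 = -1766886314/3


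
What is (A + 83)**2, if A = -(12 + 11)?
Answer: 3600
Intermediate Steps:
A = -23 (A = -1*23 = -23)
(A + 83)**2 = (-23 + 83)**2 = 60**2 = 3600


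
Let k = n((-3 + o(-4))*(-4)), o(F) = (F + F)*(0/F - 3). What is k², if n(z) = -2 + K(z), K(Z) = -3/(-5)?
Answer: 49/25 ≈ 1.9600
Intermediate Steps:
K(Z) = ⅗ (K(Z) = -3*(-⅕) = ⅗)
o(F) = -6*F (o(F) = (2*F)*(0 - 3) = (2*F)*(-3) = -6*F)
n(z) = -7/5 (n(z) = -2 + ⅗ = -7/5)
k = -7/5 ≈ -1.4000
k² = (-7/5)² = 49/25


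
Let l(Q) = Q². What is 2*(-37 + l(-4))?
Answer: -42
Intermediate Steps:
2*(-37 + l(-4)) = 2*(-37 + (-4)²) = 2*(-37 + 16) = 2*(-21) = -42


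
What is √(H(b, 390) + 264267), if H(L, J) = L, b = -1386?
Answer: 3*√29209 ≈ 512.72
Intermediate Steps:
√(H(b, 390) + 264267) = √(-1386 + 264267) = √262881 = 3*√29209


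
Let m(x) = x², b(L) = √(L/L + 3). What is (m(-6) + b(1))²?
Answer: 1444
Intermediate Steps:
b(L) = 2 (b(L) = √(1 + 3) = √4 = 2)
(m(-6) + b(1))² = ((-6)² + 2)² = (36 + 2)² = 38² = 1444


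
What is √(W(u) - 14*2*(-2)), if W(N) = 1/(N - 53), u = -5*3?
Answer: 9*√799/34 ≈ 7.4823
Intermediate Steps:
u = -15
W(N) = 1/(-53 + N)
√(W(u) - 14*2*(-2)) = √(1/(-53 - 15) - 14*2*(-2)) = √(1/(-68) - 28*(-2)) = √(-1/68 + 56) = √(3807/68) = 9*√799/34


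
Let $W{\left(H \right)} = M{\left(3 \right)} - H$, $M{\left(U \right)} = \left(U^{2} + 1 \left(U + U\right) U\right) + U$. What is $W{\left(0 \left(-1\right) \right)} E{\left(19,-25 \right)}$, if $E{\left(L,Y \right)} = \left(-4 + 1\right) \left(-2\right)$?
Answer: $180$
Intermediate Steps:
$M{\left(U \right)} = U + 3 U^{2}$ ($M{\left(U \right)} = \left(U^{2} + 1 \cdot 2 U U\right) + U = \left(U^{2} + 2 U U\right) + U = \left(U^{2} + 2 U^{2}\right) + U = 3 U^{2} + U = U + 3 U^{2}$)
$E{\left(L,Y \right)} = 6$ ($E{\left(L,Y \right)} = \left(-3\right) \left(-2\right) = 6$)
$W{\left(H \right)} = 30 - H$ ($W{\left(H \right)} = 3 \left(1 + 3 \cdot 3\right) - H = 3 \left(1 + 9\right) - H = 3 \cdot 10 - H = 30 - H$)
$W{\left(0 \left(-1\right) \right)} E{\left(19,-25 \right)} = \left(30 - 0 \left(-1\right)\right) 6 = \left(30 - 0\right) 6 = \left(30 + 0\right) 6 = 30 \cdot 6 = 180$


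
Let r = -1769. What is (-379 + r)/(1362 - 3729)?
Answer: 716/789 ≈ 0.90748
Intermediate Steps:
(-379 + r)/(1362 - 3729) = (-379 - 1769)/(1362 - 3729) = -2148/(-2367) = -2148*(-1/2367) = 716/789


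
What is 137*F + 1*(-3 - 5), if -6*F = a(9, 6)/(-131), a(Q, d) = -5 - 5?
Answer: -3829/393 ≈ -9.7430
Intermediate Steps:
a(Q, d) = -10
F = -5/393 (F = -(-5)/(3*(-131)) = -(-5)*(-1)/(3*131) = -⅙*10/131 = -5/393 ≈ -0.012723)
137*F + 1*(-3 - 5) = 137*(-5/393) + 1*(-3 - 5) = -685/393 + 1*(-8) = -685/393 - 8 = -3829/393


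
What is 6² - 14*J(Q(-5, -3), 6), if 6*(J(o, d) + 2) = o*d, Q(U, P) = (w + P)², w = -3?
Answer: -440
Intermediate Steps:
Q(U, P) = (-3 + P)²
J(o, d) = -2 + d*o/6 (J(o, d) = -2 + (o*d)/6 = -2 + (d*o)/6 = -2 + d*o/6)
6² - 14*J(Q(-5, -3), 6) = 6² - 14*(-2 + (⅙)*6*(-3 - 3)²) = 36 - 14*(-2 + (⅙)*6*(-6)²) = 36 - 14*(-2 + (⅙)*6*36) = 36 - 14*(-2 + 36) = 36 - 14*34 = 36 - 476 = -440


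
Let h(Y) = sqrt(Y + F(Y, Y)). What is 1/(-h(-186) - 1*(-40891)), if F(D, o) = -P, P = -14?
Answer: 40891/1672074053 + 2*I*sqrt(43)/1672074053 ≈ 2.4455e-5 + 7.8435e-9*I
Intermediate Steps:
F(D, o) = 14 (F(D, o) = -1*(-14) = 14)
h(Y) = sqrt(14 + Y) (h(Y) = sqrt(Y + 14) = sqrt(14 + Y))
1/(-h(-186) - 1*(-40891)) = 1/(-sqrt(14 - 186) - 1*(-40891)) = 1/(-sqrt(-172) + 40891) = 1/(-2*I*sqrt(43) + 40891) = 1/(40891 - 2*I*sqrt(43))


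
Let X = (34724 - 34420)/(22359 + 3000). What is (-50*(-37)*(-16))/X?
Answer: -46914150/19 ≈ -2.4692e+6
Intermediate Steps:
X = 304/25359 ≈ 0.011988
(-50*(-37)*(-16))/X = (-50*(-37)*(-16))/(304/25359) = (1850*(-16))*(25359/304) = -29600*25359/304 = -46914150/19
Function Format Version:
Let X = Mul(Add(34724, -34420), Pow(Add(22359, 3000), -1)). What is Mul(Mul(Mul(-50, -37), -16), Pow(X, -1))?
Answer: Rational(-46914150, 19) ≈ -2.4692e+6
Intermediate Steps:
X = Rational(304, 25359) (X = Mul(304, Pow(25359, -1)) = Mul(304, Rational(1, 25359)) = Rational(304, 25359) ≈ 0.011988)
Mul(Mul(Mul(-50, -37), -16), Pow(X, -1)) = Mul(Mul(Mul(-50, -37), -16), Pow(Rational(304, 25359), -1)) = Mul(Mul(1850, -16), Rational(25359, 304)) = Mul(-29600, Rational(25359, 304)) = Rational(-46914150, 19)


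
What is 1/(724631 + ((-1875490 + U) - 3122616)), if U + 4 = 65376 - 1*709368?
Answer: -1/4917471 ≈ -2.0336e-7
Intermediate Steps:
U = -643996 (U = -4 + (65376 - 1*709368) = -4 + (65376 - 709368) = -4 - 643992 = -643996)
1/(724631 + ((-1875490 + U) - 3122616)) = 1/(724631 + ((-1875490 - 643996) - 3122616)) = 1/(724631 + (-2519486 - 3122616)) = 1/(724631 - 5642102) = 1/(-4917471) = -1/4917471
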